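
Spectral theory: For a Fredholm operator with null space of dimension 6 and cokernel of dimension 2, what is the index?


The Fredholm index is defined as ind(T) = dim(ker T) - dim(coker T)
= 6 - 2
= 4

4


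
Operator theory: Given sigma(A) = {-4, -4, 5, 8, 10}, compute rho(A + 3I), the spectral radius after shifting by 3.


Spectrum of A + 3I = {-1, -1, 8, 11, 13}
Spectral radius = max |lambda| over the shifted spectrum
= max(1, 1, 8, 11, 13) = 13

13


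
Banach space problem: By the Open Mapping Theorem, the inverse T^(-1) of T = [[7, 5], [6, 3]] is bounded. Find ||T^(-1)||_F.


det(T) = 7*3 - 5*6 = -9
T^(-1) = (1/-9) * [[3, -5], [-6, 7]] = [[-0.3333, 0.5556], [0.6667, -0.7778]]
||T^(-1)||_F^2 = (-0.3333)^2 + 0.5556^2 + 0.6667^2 + (-0.7778)^2 = 1.4691
||T^(-1)||_F = sqrt(1.4691) = 1.2121

1.2121


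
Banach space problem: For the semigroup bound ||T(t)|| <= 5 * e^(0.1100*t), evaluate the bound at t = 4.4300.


||T(4.4300)|| <= 5 * exp(0.1100 * 4.4300)
= 5 * exp(0.4873)
= 5 * 1.6279
= 8.1396

8.1396


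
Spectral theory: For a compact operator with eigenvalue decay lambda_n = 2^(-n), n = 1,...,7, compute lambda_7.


The eigenvalue formula gives lambda_7 = 1/2^7
= 1/128
= 0.0078

0.0078


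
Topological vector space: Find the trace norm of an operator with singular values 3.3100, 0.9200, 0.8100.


The nuclear norm is the sum of all singular values.
||T||_1 = 3.3100 + 0.9200 + 0.8100
= 5.0400

5.0400


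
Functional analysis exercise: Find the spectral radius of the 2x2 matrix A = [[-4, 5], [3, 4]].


For a 2x2 matrix, eigenvalues satisfy lambda^2 - (trace)*lambda + det = 0
trace = -4 + 4 = 0
det = -4*4 - 5*3 = -31
discriminant = 0^2 - 4*(-31) = 124
spectral radius = max |eigenvalue| = 5.5678

5.5678


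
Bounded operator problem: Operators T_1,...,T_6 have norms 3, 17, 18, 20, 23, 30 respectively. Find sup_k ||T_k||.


By the Uniform Boundedness Principle, the supremum of norms is finite.
sup_k ||T_k|| = max(3, 17, 18, 20, 23, 30) = 30

30


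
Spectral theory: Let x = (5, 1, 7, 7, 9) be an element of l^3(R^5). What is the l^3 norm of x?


The l^3 norm = (sum |x_i|^3)^(1/3)
Sum of 3th powers = 125 + 1 + 343 + 343 + 729 = 1541
||x||_3 = (1541)^(1/3) = 11.5505

11.5505


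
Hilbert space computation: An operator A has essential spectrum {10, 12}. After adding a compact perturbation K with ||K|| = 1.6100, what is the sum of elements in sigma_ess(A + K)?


By Weyl's theorem, the essential spectrum is invariant under compact perturbations.
sigma_ess(A + K) = sigma_ess(A) = {10, 12}
Sum = 10 + 12 = 22

22


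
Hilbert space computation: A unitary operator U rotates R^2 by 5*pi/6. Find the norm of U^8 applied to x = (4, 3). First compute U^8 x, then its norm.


U is a rotation by theta = 5*pi/6
U^8 = rotation by 8*theta = 40*pi/6 = 4*pi/6 (mod 2*pi)
cos(4*pi/6) = -0.5000, sin(4*pi/6) = 0.8660
U^8 x = (-0.5000 * 4 - 0.8660 * 3, 0.8660 * 4 + -0.5000 * 3)
= (-4.5981, 1.9641)
||U^8 x|| = sqrt((-4.5981)^2 + 1.9641^2) = sqrt(25.0000) = 5.0000

5.0000


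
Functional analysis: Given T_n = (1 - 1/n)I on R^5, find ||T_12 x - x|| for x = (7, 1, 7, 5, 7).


T_12 x - x = (1 - 1/12)x - x = -x/12
||x|| = sqrt(173) = 13.1529
||T_12 x - x|| = ||x||/12 = 13.1529/12 = 1.0961

1.0961


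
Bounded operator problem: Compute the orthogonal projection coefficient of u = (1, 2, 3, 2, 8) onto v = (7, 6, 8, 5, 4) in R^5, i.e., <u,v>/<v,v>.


Computing <u,v> = 1*7 + 2*6 + 3*8 + 2*5 + 8*4 = 85
Computing <v,v> = 7^2 + 6^2 + 8^2 + 5^2 + 4^2 = 190
Projection coefficient = 85/190 = 0.4474

0.4474


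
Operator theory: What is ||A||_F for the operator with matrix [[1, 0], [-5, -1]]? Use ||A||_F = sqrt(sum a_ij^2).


||A||_F^2 = sum a_ij^2
= 1^2 + 0^2 + (-5)^2 + (-1)^2
= 1 + 0 + 25 + 1 = 27
||A||_F = sqrt(27) = 5.1962

5.1962


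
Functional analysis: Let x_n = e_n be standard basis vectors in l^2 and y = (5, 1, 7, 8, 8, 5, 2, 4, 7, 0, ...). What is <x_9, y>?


x_9 = e_9 is the standard basis vector with 1 in position 9.
<x_9, y> = y_9 = 7
As n -> infinity, <x_n, y> -> 0, confirming weak convergence of (x_n) to 0.

7


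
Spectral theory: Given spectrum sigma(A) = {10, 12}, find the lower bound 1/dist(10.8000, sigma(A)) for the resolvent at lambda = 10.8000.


dist(10.8000, {10, 12}) = min(|10.8000 - 10|, |10.8000 - 12|)
= min(0.8000, 1.2000) = 0.8000
Resolvent bound = 1/0.8000 = 1.2500

1.2500


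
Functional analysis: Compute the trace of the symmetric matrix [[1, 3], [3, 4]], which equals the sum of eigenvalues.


For a self-adjoint (symmetric) matrix, the eigenvalues are real.
The sum of eigenvalues equals the trace of the matrix.
trace = 1 + 4 = 5

5


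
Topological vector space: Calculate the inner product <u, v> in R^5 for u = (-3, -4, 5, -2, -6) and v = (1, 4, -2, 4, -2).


Computing the standard inner product <u, v> = sum u_i * v_i
= -3*1 + -4*4 + 5*-2 + -2*4 + -6*-2
= -3 + -16 + -10 + -8 + 12
= -25

-25


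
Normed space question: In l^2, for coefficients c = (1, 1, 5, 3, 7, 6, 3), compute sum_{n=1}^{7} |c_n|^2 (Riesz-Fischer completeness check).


sum |c_n|^2 = 1^2 + 1^2 + 5^2 + 3^2 + 7^2 + 6^2 + 3^2
= 1 + 1 + 25 + 9 + 49 + 36 + 9
= 130

130


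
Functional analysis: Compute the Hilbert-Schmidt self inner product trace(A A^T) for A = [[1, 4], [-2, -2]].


trace(A * A^T) = sum of squares of all entries
= 1^2 + 4^2 + (-2)^2 + (-2)^2
= 1 + 16 + 4 + 4
= 25

25


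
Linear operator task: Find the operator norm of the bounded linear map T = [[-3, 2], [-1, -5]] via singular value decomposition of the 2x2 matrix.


A^T A = [[10, -1], [-1, 29]]
trace(A^T A) = 39, det(A^T A) = 289
discriminant = 39^2 - 4*289 = 365
Largest eigenvalue of A^T A = (trace + sqrt(disc))/2 = 29.0525
||T|| = sqrt(29.0525) = 5.3900

5.3900


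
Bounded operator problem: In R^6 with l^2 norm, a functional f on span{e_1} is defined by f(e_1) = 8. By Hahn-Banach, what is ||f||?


The norm of f is given by ||f|| = sup_{||x||=1} |f(x)|.
On span{e_1}, ||e_1|| = 1, so ||f|| = |f(e_1)| / ||e_1||
= |8| / 1 = 8.0000

8.0000


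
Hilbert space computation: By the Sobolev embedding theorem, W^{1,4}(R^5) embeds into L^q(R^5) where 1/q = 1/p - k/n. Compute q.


Using the Sobolev embedding formula: 1/q = 1/p - k/n
1/q = 1/4 - 1/5 = 1/20
q = 1/(1/20) = 20

20.0000


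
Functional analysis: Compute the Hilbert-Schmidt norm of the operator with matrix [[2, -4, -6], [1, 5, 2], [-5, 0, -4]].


The Hilbert-Schmidt norm is sqrt(sum of squares of all entries).
Sum of squares = 2^2 + (-4)^2 + (-6)^2 + 1^2 + 5^2 + 2^2 + (-5)^2 + 0^2 + (-4)^2
= 4 + 16 + 36 + 1 + 25 + 4 + 25 + 0 + 16 = 127
||T||_HS = sqrt(127) = 11.2694

11.2694


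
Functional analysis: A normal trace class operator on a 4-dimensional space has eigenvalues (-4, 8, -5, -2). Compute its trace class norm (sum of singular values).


For a normal operator, singular values equal |eigenvalues|.
Trace norm = sum |lambda_i| = 4 + 8 + 5 + 2
= 19

19


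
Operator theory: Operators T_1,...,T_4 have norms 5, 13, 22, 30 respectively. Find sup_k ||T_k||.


By the Uniform Boundedness Principle, the supremum of norms is finite.
sup_k ||T_k|| = max(5, 13, 22, 30) = 30

30


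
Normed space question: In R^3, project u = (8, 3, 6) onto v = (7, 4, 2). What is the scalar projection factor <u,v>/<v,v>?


Computing <u,v> = 8*7 + 3*4 + 6*2 = 80
Computing <v,v> = 7^2 + 4^2 + 2^2 = 69
Projection coefficient = 80/69 = 1.1594

1.1594


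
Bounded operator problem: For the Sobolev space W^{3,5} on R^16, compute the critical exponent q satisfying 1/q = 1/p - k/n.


Using the Sobolev embedding formula: 1/q = 1/p - k/n
1/q = 1/5 - 3/16 = 1/80
q = 1/(1/80) = 80

80.0000


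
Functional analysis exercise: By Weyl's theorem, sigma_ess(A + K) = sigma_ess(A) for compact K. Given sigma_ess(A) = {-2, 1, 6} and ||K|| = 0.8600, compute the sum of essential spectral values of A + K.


By Weyl's theorem, the essential spectrum is invariant under compact perturbations.
sigma_ess(A + K) = sigma_ess(A) = {-2, 1, 6}
Sum = -2 + 1 + 6 = 5

5


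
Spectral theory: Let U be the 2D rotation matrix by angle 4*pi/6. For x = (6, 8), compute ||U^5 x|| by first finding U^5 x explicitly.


U is a rotation by theta = 4*pi/6
U^5 = rotation by 5*theta = 20*pi/6 = 8*pi/6 (mod 2*pi)
cos(8*pi/6) = -0.5000, sin(8*pi/6) = -0.8660
U^5 x = (-0.5000 * 6 - -0.8660 * 8, -0.8660 * 6 + -0.5000 * 8)
= (3.9282, -9.1962)
||U^5 x|| = sqrt(3.9282^2 + (-9.1962)^2) = sqrt(100.0000) = 10.0000

10.0000


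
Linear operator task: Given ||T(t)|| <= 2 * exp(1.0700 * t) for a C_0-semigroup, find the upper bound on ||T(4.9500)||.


||T(4.9500)|| <= 2 * exp(1.0700 * 4.9500)
= 2 * exp(5.2965)
= 2 * 199.6369
= 399.2737

399.2737


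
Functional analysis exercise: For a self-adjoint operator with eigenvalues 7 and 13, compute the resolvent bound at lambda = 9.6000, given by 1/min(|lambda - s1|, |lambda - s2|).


dist(9.6000, {7, 13}) = min(|9.6000 - 7|, |9.6000 - 13|)
= min(2.6000, 3.4000) = 2.6000
Resolvent bound = 1/2.6000 = 0.3846

0.3846


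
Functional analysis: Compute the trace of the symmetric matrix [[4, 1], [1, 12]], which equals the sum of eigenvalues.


For a self-adjoint (symmetric) matrix, the eigenvalues are real.
The sum of eigenvalues equals the trace of the matrix.
trace = 4 + 12 = 16

16


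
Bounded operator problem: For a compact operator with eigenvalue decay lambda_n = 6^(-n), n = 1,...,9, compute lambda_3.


The eigenvalue formula gives lambda_3 = 1/6^3
= 1/216
= 0.0046

0.0046


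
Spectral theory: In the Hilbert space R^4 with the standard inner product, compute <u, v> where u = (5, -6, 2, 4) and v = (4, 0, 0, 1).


Computing the standard inner product <u, v> = sum u_i * v_i
= 5*4 + -6*0 + 2*0 + 4*1
= 20 + 0 + 0 + 4
= 24

24


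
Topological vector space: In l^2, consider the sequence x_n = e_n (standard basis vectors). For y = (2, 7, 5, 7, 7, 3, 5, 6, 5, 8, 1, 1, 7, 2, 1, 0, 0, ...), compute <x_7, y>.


x_7 = e_7 is the standard basis vector with 1 in position 7.
<x_7, y> = y_7 = 5
As n -> infinity, <x_n, y> -> 0, confirming weak convergence of (x_n) to 0.

5


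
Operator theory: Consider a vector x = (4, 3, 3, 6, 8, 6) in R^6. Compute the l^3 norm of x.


The l^3 norm = (sum |x_i|^3)^(1/3)
Sum of 3th powers = 64 + 27 + 27 + 216 + 512 + 216 = 1062
||x||_3 = (1062)^(1/3) = 10.2025

10.2025


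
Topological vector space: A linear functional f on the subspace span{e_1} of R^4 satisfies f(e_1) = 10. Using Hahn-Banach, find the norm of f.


The norm of f is given by ||f|| = sup_{||x||=1} |f(x)|.
On span{e_1}, ||e_1|| = 1, so ||f|| = |f(e_1)| / ||e_1||
= |10| / 1 = 10.0000

10.0000


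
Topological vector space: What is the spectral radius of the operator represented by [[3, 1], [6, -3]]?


For a 2x2 matrix, eigenvalues satisfy lambda^2 - (trace)*lambda + det = 0
trace = 3 + -3 = 0
det = 3*-3 - 1*6 = -15
discriminant = 0^2 - 4*(-15) = 60
spectral radius = max |eigenvalue| = 3.8730

3.8730


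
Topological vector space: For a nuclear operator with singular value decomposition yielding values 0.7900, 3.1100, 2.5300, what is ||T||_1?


The nuclear norm is the sum of all singular values.
||T||_1 = 0.7900 + 3.1100 + 2.5300
= 6.4300

6.4300


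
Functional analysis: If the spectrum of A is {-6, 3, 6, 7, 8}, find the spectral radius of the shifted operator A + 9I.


Spectrum of A + 9I = {3, 12, 15, 16, 17}
Spectral radius = max |lambda| over the shifted spectrum
= max(3, 12, 15, 16, 17) = 17

17


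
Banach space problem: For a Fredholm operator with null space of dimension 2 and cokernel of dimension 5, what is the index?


The Fredholm index is defined as ind(T) = dim(ker T) - dim(coker T)
= 2 - 5
= -3

-3


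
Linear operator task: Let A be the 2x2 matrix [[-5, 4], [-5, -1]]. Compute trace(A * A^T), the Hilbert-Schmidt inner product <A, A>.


trace(A * A^T) = sum of squares of all entries
= (-5)^2 + 4^2 + (-5)^2 + (-1)^2
= 25 + 16 + 25 + 1
= 67

67


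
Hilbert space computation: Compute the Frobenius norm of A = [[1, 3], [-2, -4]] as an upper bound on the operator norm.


||A||_F^2 = sum a_ij^2
= 1^2 + 3^2 + (-2)^2 + (-4)^2
= 1 + 9 + 4 + 16 = 30
||A||_F = sqrt(30) = 5.4772

5.4772


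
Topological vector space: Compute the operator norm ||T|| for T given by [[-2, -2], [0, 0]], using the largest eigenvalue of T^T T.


A^T A = [[4, 4], [4, 4]]
trace(A^T A) = 8, det(A^T A) = 0
discriminant = 8^2 - 4*0 = 64
Largest eigenvalue of A^T A = (trace + sqrt(disc))/2 = 8.0000
||T|| = sqrt(8.0000) = 2.8284

2.8284


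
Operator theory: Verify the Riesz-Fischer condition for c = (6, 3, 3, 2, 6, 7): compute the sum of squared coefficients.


sum |c_n|^2 = 6^2 + 3^2 + 3^2 + 2^2 + 6^2 + 7^2
= 36 + 9 + 9 + 4 + 36 + 49
= 143

143


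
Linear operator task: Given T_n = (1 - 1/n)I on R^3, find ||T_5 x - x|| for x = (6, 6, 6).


T_5 x - x = (1 - 1/5)x - x = -x/5
||x|| = sqrt(108) = 10.3923
||T_5 x - x|| = ||x||/5 = 10.3923/5 = 2.0785

2.0785


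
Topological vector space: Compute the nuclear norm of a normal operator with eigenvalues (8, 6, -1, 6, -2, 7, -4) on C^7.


For a normal operator, singular values equal |eigenvalues|.
Trace norm = sum |lambda_i| = 8 + 6 + 1 + 6 + 2 + 7 + 4
= 34

34


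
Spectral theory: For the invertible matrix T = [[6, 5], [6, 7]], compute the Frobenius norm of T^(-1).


det(T) = 6*7 - 5*6 = 12
T^(-1) = (1/12) * [[7, -5], [-6, 6]] = [[0.5833, -0.4167], [-0.5000, 0.5000]]
||T^(-1)||_F^2 = 0.5833^2 + (-0.4167)^2 + (-0.5000)^2 + 0.5000^2 = 1.0139
||T^(-1)||_F = sqrt(1.0139) = 1.0069

1.0069


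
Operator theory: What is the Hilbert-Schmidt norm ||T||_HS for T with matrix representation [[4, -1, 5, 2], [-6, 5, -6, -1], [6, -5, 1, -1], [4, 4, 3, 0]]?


The Hilbert-Schmidt norm is sqrt(sum of squares of all entries).
Sum of squares = 4^2 + (-1)^2 + 5^2 + 2^2 + (-6)^2 + 5^2 + (-6)^2 + (-1)^2 + 6^2 + (-5)^2 + 1^2 + (-1)^2 + 4^2 + 4^2 + 3^2 + 0^2
= 16 + 1 + 25 + 4 + 36 + 25 + 36 + 1 + 36 + 25 + 1 + 1 + 16 + 16 + 9 + 0 = 248
||T||_HS = sqrt(248) = 15.7480

15.7480


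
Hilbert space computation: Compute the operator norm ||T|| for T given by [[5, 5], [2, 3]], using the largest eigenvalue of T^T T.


A^T A = [[29, 31], [31, 34]]
trace(A^T A) = 63, det(A^T A) = 25
discriminant = 63^2 - 4*25 = 3869
Largest eigenvalue of A^T A = (trace + sqrt(disc))/2 = 62.6006
||T|| = sqrt(62.6006) = 7.9121

7.9121


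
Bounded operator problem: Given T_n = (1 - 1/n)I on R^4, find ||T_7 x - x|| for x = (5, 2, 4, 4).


T_7 x - x = (1 - 1/7)x - x = -x/7
||x|| = sqrt(61) = 7.8102
||T_7 x - x|| = ||x||/7 = 7.8102/7 = 1.1157

1.1157


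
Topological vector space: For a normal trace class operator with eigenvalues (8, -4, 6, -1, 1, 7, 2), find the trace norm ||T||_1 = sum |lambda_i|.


For a normal operator, singular values equal |eigenvalues|.
Trace norm = sum |lambda_i| = 8 + 4 + 6 + 1 + 1 + 7 + 2
= 29

29


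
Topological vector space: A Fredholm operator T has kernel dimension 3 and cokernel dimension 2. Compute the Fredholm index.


The Fredholm index is defined as ind(T) = dim(ker T) - dim(coker T)
= 3 - 2
= 1

1


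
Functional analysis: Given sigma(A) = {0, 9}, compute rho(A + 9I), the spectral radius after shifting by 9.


Spectrum of A + 9I = {9, 18}
Spectral radius = max |lambda| over the shifted spectrum
= max(9, 18) = 18

18


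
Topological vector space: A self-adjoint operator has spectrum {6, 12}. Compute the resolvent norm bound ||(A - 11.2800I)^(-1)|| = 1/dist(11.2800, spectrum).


dist(11.2800, {6, 12}) = min(|11.2800 - 6|, |11.2800 - 12|)
= min(5.2800, 0.7200) = 0.7200
Resolvent bound = 1/0.7200 = 1.3889

1.3889


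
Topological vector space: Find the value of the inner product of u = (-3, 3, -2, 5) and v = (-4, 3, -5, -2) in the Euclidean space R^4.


Computing the standard inner product <u, v> = sum u_i * v_i
= -3*-4 + 3*3 + -2*-5 + 5*-2
= 12 + 9 + 10 + -10
= 21

21


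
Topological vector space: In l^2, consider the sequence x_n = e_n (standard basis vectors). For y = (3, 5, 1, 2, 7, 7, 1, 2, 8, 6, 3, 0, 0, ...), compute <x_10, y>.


x_10 = e_10 is the standard basis vector with 1 in position 10.
<x_10, y> = y_10 = 6
As n -> infinity, <x_n, y> -> 0, confirming weak convergence of (x_n) to 0.

6


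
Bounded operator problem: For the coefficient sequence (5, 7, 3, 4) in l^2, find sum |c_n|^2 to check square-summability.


sum |c_n|^2 = 5^2 + 7^2 + 3^2 + 4^2
= 25 + 49 + 9 + 16
= 99

99


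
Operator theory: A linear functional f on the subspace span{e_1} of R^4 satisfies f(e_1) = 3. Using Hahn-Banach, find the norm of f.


The norm of f is given by ||f|| = sup_{||x||=1} |f(x)|.
On span{e_1}, ||e_1|| = 1, so ||f|| = |f(e_1)| / ||e_1||
= |3| / 1 = 3.0000

3.0000


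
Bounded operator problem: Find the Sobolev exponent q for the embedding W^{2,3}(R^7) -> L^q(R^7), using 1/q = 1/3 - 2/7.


Using the Sobolev embedding formula: 1/q = 1/p - k/n
1/q = 1/3 - 2/7 = 1/21
q = 1/(1/21) = 21

21.0000


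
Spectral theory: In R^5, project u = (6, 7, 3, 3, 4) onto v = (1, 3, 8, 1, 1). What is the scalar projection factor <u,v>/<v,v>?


Computing <u,v> = 6*1 + 7*3 + 3*8 + 3*1 + 4*1 = 58
Computing <v,v> = 1^2 + 3^2 + 8^2 + 1^2 + 1^2 = 76
Projection coefficient = 58/76 = 0.7632

0.7632


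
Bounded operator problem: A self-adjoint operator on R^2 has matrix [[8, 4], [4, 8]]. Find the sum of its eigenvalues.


For a self-adjoint (symmetric) matrix, the eigenvalues are real.
The sum of eigenvalues equals the trace of the matrix.
trace = 8 + 8 = 16

16


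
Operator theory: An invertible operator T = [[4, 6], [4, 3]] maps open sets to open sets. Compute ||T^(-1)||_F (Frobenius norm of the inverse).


det(T) = 4*3 - 6*4 = -12
T^(-1) = (1/-12) * [[3, -6], [-4, 4]] = [[-0.2500, 0.5000], [0.3333, -0.3333]]
||T^(-1)||_F^2 = (-0.2500)^2 + 0.5000^2 + 0.3333^2 + (-0.3333)^2 = 0.5347
||T^(-1)||_F = sqrt(0.5347) = 0.7312

0.7312


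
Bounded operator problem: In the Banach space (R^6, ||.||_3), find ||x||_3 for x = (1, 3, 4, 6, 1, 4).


The l^3 norm = (sum |x_i|^3)^(1/3)
Sum of 3th powers = 1 + 27 + 64 + 216 + 1 + 64 = 373
||x||_3 = (373)^(1/3) = 7.1984

7.1984


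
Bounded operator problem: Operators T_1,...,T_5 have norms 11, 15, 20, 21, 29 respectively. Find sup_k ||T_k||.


By the Uniform Boundedness Principle, the supremum of norms is finite.
sup_k ||T_k|| = max(11, 15, 20, 21, 29) = 29

29


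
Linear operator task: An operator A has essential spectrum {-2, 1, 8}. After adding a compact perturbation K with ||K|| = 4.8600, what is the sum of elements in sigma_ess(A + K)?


By Weyl's theorem, the essential spectrum is invariant under compact perturbations.
sigma_ess(A + K) = sigma_ess(A) = {-2, 1, 8}
Sum = -2 + 1 + 8 = 7

7


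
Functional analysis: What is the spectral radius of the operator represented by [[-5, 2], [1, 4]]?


For a 2x2 matrix, eigenvalues satisfy lambda^2 - (trace)*lambda + det = 0
trace = -5 + 4 = -1
det = -5*4 - 2*1 = -22
discriminant = (-1)^2 - 4*(-22) = 89
spectral radius = max |eigenvalue| = 5.2170

5.2170


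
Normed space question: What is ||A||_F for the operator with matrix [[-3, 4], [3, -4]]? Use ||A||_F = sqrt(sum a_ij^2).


||A||_F^2 = sum a_ij^2
= (-3)^2 + 4^2 + 3^2 + (-4)^2
= 9 + 16 + 9 + 16 = 50
||A||_F = sqrt(50) = 7.0711

7.0711


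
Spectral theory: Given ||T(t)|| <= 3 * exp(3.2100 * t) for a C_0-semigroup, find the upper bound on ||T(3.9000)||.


||T(3.9000)|| <= 3 * exp(3.2100 * 3.9000)
= 3 * exp(12.5190)
= 3 * 273484.4381
= 820453.3142

820453.3142


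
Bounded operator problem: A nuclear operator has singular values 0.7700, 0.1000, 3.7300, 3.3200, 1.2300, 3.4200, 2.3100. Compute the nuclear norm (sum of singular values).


The nuclear norm is the sum of all singular values.
||T||_1 = 0.7700 + 0.1000 + 3.7300 + 3.3200 + 1.2300 + 3.4200 + 2.3100
= 14.8800

14.8800


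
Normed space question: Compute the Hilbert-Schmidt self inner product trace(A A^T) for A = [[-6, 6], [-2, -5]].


trace(A * A^T) = sum of squares of all entries
= (-6)^2 + 6^2 + (-2)^2 + (-5)^2
= 36 + 36 + 4 + 25
= 101

101


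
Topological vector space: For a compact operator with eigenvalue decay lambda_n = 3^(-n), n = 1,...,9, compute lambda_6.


The eigenvalue formula gives lambda_6 = 1/3^6
= 1/729
= 0.0014

0.0014


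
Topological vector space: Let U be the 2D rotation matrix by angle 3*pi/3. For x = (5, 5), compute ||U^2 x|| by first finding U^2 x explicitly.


U is a rotation by theta = 3*pi/3
U^2 = rotation by 2*theta = 6*pi/3 = 0*pi/3 (mod 2*pi)
cos(0*pi/3) = 1.0000, sin(0*pi/3) = 0.0000
U^2 x = (1.0000 * 5 - 0.0000 * 5, 0.0000 * 5 + 1.0000 * 5)
= (5.0000, 5.0000)
||U^2 x|| = sqrt(5.0000^2 + 5.0000^2) = sqrt(50.0000) = 7.0711

7.0711


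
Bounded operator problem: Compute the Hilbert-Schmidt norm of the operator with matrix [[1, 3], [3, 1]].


The Hilbert-Schmidt norm is sqrt(sum of squares of all entries).
Sum of squares = 1^2 + 3^2 + 3^2 + 1^2
= 1 + 9 + 9 + 1 = 20
||T||_HS = sqrt(20) = 4.4721

4.4721


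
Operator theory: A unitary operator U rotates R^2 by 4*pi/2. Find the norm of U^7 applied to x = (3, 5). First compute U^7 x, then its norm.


U is a rotation by theta = 4*pi/2
U^7 = rotation by 7*theta = 28*pi/2 = 0*pi/2 (mod 2*pi)
cos(0*pi/2) = 1.0000, sin(0*pi/2) = 0.0000
U^7 x = (1.0000 * 3 - 0.0000 * 5, 0.0000 * 3 + 1.0000 * 5)
= (3.0000, 5.0000)
||U^7 x|| = sqrt(3.0000^2 + 5.0000^2) = sqrt(34.0000) = 5.8310

5.8310


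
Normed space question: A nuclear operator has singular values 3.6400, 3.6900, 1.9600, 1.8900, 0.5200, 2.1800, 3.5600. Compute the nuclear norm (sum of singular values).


The nuclear norm is the sum of all singular values.
||T||_1 = 3.6400 + 3.6900 + 1.9600 + 1.8900 + 0.5200 + 2.1800 + 3.5600
= 17.4400

17.4400


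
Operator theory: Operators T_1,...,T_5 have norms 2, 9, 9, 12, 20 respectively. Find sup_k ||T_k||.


By the Uniform Boundedness Principle, the supremum of norms is finite.
sup_k ||T_k|| = max(2, 9, 9, 12, 20) = 20

20


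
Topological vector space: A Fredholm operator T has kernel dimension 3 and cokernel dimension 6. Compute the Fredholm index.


The Fredholm index is defined as ind(T) = dim(ker T) - dim(coker T)
= 3 - 6
= -3

-3


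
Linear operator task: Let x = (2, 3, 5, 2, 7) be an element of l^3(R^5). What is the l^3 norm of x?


The l^3 norm = (sum |x_i|^3)^(1/3)
Sum of 3th powers = 8 + 27 + 125 + 8 + 343 = 511
||x||_3 = (511)^(1/3) = 7.9948

7.9948


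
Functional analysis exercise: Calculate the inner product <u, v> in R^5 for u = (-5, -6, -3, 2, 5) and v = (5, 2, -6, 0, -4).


Computing the standard inner product <u, v> = sum u_i * v_i
= -5*5 + -6*2 + -3*-6 + 2*0 + 5*-4
= -25 + -12 + 18 + 0 + -20
= -39

-39


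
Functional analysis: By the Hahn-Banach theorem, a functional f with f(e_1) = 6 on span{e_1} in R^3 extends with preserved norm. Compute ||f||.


The norm of f is given by ||f|| = sup_{||x||=1} |f(x)|.
On span{e_1}, ||e_1|| = 1, so ||f|| = |f(e_1)| / ||e_1||
= |6| / 1 = 6.0000

6.0000


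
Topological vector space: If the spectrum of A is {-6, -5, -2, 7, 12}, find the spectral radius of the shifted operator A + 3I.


Spectrum of A + 3I = {-3, -2, 1, 10, 15}
Spectral radius = max |lambda| over the shifted spectrum
= max(3, 2, 1, 10, 15) = 15

15


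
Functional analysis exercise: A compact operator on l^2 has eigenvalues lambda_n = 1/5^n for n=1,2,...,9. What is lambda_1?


The eigenvalue formula gives lambda_1 = 1/5^1
= 1/5
= 0.2000

0.2000


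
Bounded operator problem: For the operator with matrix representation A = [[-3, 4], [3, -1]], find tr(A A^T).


trace(A * A^T) = sum of squares of all entries
= (-3)^2 + 4^2 + 3^2 + (-1)^2
= 9 + 16 + 9 + 1
= 35

35


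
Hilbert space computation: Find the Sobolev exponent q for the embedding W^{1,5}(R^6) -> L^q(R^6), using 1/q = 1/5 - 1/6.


Using the Sobolev embedding formula: 1/q = 1/p - k/n
1/q = 1/5 - 1/6 = 1/30
q = 1/(1/30) = 30

30.0000


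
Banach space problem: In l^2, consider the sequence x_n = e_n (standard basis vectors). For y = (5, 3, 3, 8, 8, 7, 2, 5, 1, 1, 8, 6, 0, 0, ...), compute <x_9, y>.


x_9 = e_9 is the standard basis vector with 1 in position 9.
<x_9, y> = y_9 = 1
As n -> infinity, <x_n, y> -> 0, confirming weak convergence of (x_n) to 0.

1


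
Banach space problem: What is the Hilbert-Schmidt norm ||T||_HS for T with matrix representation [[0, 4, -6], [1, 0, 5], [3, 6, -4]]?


The Hilbert-Schmidt norm is sqrt(sum of squares of all entries).
Sum of squares = 0^2 + 4^2 + (-6)^2 + 1^2 + 0^2 + 5^2 + 3^2 + 6^2 + (-4)^2
= 0 + 16 + 36 + 1 + 0 + 25 + 9 + 36 + 16 = 139
||T||_HS = sqrt(139) = 11.7898

11.7898


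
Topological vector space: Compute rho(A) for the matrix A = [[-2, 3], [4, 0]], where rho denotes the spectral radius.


For a 2x2 matrix, eigenvalues satisfy lambda^2 - (trace)*lambda + det = 0
trace = -2 + 0 = -2
det = -2*0 - 3*4 = -12
discriminant = (-2)^2 - 4*(-12) = 52
spectral radius = max |eigenvalue| = 4.6056

4.6056


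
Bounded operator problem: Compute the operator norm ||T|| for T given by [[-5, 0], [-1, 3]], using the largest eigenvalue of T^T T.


A^T A = [[26, -3], [-3, 9]]
trace(A^T A) = 35, det(A^T A) = 225
discriminant = 35^2 - 4*225 = 325
Largest eigenvalue of A^T A = (trace + sqrt(disc))/2 = 26.5139
||T|| = sqrt(26.5139) = 5.1492

5.1492


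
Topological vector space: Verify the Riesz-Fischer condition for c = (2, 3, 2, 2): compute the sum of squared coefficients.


sum |c_n|^2 = 2^2 + 3^2 + 2^2 + 2^2
= 4 + 9 + 4 + 4
= 21

21


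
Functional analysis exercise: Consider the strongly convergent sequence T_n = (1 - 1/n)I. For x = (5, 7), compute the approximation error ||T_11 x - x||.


T_11 x - x = (1 - 1/11)x - x = -x/11
||x|| = sqrt(74) = 8.6023
||T_11 x - x|| = ||x||/11 = 8.6023/11 = 0.7820

0.7820


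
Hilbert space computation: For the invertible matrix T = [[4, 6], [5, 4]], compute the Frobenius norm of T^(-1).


det(T) = 4*4 - 6*5 = -14
T^(-1) = (1/-14) * [[4, -6], [-5, 4]] = [[-0.2857, 0.4286], [0.3571, -0.2857]]
||T^(-1)||_F^2 = (-0.2857)^2 + 0.4286^2 + 0.3571^2 + (-0.2857)^2 = 0.4745
||T^(-1)||_F = sqrt(0.4745) = 0.6888

0.6888


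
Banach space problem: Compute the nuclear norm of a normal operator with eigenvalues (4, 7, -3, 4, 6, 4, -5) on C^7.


For a normal operator, singular values equal |eigenvalues|.
Trace norm = sum |lambda_i| = 4 + 7 + 3 + 4 + 6 + 4 + 5
= 33

33


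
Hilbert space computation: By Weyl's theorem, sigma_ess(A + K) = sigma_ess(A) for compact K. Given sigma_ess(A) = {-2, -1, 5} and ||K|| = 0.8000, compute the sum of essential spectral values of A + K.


By Weyl's theorem, the essential spectrum is invariant under compact perturbations.
sigma_ess(A + K) = sigma_ess(A) = {-2, -1, 5}
Sum = -2 + -1 + 5 = 2

2


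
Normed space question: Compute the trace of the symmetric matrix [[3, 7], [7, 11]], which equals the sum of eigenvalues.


For a self-adjoint (symmetric) matrix, the eigenvalues are real.
The sum of eigenvalues equals the trace of the matrix.
trace = 3 + 11 = 14

14


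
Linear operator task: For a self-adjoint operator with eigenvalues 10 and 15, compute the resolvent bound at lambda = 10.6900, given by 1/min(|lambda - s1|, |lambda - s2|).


dist(10.6900, {10, 15}) = min(|10.6900 - 10|, |10.6900 - 15|)
= min(0.6900, 4.3100) = 0.6900
Resolvent bound = 1/0.6900 = 1.4493

1.4493


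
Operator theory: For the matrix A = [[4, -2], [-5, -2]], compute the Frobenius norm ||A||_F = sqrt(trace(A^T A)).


||A||_F^2 = sum a_ij^2
= 4^2 + (-2)^2 + (-5)^2 + (-2)^2
= 16 + 4 + 25 + 4 = 49
||A||_F = sqrt(49) = 7.0000

7.0000


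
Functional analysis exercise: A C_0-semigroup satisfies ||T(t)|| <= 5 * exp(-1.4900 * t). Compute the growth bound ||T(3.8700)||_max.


||T(3.8700)|| <= 5 * exp(-1.4900 * 3.8700)
= 5 * exp(-5.7663)
= 5 * 0.0031
= 0.0157

0.0157


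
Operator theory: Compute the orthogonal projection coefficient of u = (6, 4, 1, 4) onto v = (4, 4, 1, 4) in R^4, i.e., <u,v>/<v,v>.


Computing <u,v> = 6*4 + 4*4 + 1*1 + 4*4 = 57
Computing <v,v> = 4^2 + 4^2 + 1^2 + 4^2 = 49
Projection coefficient = 57/49 = 1.1633

1.1633


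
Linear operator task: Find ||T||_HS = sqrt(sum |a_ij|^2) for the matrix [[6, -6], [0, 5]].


The Hilbert-Schmidt norm is sqrt(sum of squares of all entries).
Sum of squares = 6^2 + (-6)^2 + 0^2 + 5^2
= 36 + 36 + 0 + 25 = 97
||T||_HS = sqrt(97) = 9.8489

9.8489


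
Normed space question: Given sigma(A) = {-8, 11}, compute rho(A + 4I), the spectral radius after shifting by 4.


Spectrum of A + 4I = {-4, 15}
Spectral radius = max |lambda| over the shifted spectrum
= max(4, 15) = 15

15


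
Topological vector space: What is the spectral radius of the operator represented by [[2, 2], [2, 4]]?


For a 2x2 matrix, eigenvalues satisfy lambda^2 - (trace)*lambda + det = 0
trace = 2 + 4 = 6
det = 2*4 - 2*2 = 4
discriminant = 6^2 - 4*(4) = 20
spectral radius = max |eigenvalue| = 5.2361

5.2361


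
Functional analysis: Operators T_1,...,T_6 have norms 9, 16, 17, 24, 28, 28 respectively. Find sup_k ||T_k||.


By the Uniform Boundedness Principle, the supremum of norms is finite.
sup_k ||T_k|| = max(9, 16, 17, 24, 28, 28) = 28

28


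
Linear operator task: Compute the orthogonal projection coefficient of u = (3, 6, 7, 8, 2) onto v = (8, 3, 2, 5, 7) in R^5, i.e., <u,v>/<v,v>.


Computing <u,v> = 3*8 + 6*3 + 7*2 + 8*5 + 2*7 = 110
Computing <v,v> = 8^2 + 3^2 + 2^2 + 5^2 + 7^2 = 151
Projection coefficient = 110/151 = 0.7285

0.7285


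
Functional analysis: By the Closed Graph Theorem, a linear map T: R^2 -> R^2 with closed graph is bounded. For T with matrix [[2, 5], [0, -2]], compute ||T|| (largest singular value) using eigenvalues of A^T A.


A^T A = [[4, 10], [10, 29]]
trace(A^T A) = 33, det(A^T A) = 16
discriminant = 33^2 - 4*16 = 1025
Largest eigenvalue of A^T A = (trace + sqrt(disc))/2 = 32.5078
||T|| = sqrt(32.5078) = 5.7016

5.7016


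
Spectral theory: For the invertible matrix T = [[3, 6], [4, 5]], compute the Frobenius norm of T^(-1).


det(T) = 3*5 - 6*4 = -9
T^(-1) = (1/-9) * [[5, -6], [-4, 3]] = [[-0.5556, 0.6667], [0.4444, -0.3333]]
||T^(-1)||_F^2 = (-0.5556)^2 + 0.6667^2 + 0.4444^2 + (-0.3333)^2 = 1.0617
||T^(-1)||_F = sqrt(1.0617) = 1.0304

1.0304


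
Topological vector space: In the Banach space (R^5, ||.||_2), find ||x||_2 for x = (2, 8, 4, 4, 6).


The l^2 norm = (sum |x_i|^2)^(1/2)
Sum of 2th powers = 4 + 64 + 16 + 16 + 36 = 136
||x||_2 = (136)^(1/2) = 11.6619

11.6619


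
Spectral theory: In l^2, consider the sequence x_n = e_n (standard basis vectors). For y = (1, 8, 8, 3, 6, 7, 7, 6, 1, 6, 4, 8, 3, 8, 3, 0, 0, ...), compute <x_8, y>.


x_8 = e_8 is the standard basis vector with 1 in position 8.
<x_8, y> = y_8 = 6
As n -> infinity, <x_n, y> -> 0, confirming weak convergence of (x_n) to 0.

6


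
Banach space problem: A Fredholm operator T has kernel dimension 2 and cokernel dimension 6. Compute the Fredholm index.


The Fredholm index is defined as ind(T) = dim(ker T) - dim(coker T)
= 2 - 6
= -4

-4


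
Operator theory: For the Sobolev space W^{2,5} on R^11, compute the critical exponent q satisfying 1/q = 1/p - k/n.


Using the Sobolev embedding formula: 1/q = 1/p - k/n
1/q = 1/5 - 2/11 = 1/55
q = 1/(1/55) = 55

55.0000


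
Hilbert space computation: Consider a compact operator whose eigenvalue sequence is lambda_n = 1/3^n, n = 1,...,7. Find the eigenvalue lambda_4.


The eigenvalue formula gives lambda_4 = 1/3^4
= 1/81
= 0.0123

0.0123


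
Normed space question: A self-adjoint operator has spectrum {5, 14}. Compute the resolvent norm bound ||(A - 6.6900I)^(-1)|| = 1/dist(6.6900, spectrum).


dist(6.6900, {5, 14}) = min(|6.6900 - 5|, |6.6900 - 14|)
= min(1.6900, 7.3100) = 1.6900
Resolvent bound = 1/1.6900 = 0.5917

0.5917


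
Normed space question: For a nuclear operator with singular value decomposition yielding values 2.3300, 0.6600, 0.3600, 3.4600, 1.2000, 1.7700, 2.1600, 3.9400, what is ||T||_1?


The nuclear norm is the sum of all singular values.
||T||_1 = 2.3300 + 0.6600 + 0.3600 + 3.4600 + 1.2000 + 1.7700 + 2.1600 + 3.9400
= 15.8800

15.8800


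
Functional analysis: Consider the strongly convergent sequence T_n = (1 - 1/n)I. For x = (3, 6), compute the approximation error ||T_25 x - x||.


T_25 x - x = (1 - 1/25)x - x = -x/25
||x|| = sqrt(45) = 6.7082
||T_25 x - x|| = ||x||/25 = 6.7082/25 = 0.2683

0.2683


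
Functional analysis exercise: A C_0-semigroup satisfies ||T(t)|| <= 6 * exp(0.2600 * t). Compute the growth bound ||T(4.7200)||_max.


||T(4.7200)|| <= 6 * exp(0.2600 * 4.7200)
= 6 * exp(1.2272)
= 6 * 3.4117
= 20.4700

20.4700


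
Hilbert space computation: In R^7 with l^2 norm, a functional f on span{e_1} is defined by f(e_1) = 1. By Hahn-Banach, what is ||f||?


The norm of f is given by ||f|| = sup_{||x||=1} |f(x)|.
On span{e_1}, ||e_1|| = 1, so ||f|| = |f(e_1)| / ||e_1||
= |1| / 1 = 1.0000

1.0000


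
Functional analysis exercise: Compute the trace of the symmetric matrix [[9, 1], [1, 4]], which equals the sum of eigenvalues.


For a self-adjoint (symmetric) matrix, the eigenvalues are real.
The sum of eigenvalues equals the trace of the matrix.
trace = 9 + 4 = 13

13


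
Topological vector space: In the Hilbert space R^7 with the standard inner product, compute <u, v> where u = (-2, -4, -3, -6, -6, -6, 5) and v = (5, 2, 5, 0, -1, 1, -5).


Computing the standard inner product <u, v> = sum u_i * v_i
= -2*5 + -4*2 + -3*5 + -6*0 + -6*-1 + -6*1 + 5*-5
= -10 + -8 + -15 + 0 + 6 + -6 + -25
= -58

-58


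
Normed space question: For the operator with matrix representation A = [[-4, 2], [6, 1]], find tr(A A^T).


trace(A * A^T) = sum of squares of all entries
= (-4)^2 + 2^2 + 6^2 + 1^2
= 16 + 4 + 36 + 1
= 57

57


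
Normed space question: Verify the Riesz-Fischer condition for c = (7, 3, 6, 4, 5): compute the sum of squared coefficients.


sum |c_n|^2 = 7^2 + 3^2 + 6^2 + 4^2 + 5^2
= 49 + 9 + 36 + 16 + 25
= 135

135


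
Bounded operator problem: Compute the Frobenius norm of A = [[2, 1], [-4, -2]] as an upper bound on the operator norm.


||A||_F^2 = sum a_ij^2
= 2^2 + 1^2 + (-4)^2 + (-2)^2
= 4 + 1 + 16 + 4 = 25
||A||_F = sqrt(25) = 5.0000

5.0000


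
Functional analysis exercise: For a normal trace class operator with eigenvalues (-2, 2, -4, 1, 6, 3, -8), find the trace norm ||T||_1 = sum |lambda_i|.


For a normal operator, singular values equal |eigenvalues|.
Trace norm = sum |lambda_i| = 2 + 2 + 4 + 1 + 6 + 3 + 8
= 26

26


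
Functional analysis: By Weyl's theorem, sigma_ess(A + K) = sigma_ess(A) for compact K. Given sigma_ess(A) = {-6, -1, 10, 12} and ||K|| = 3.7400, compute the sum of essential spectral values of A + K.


By Weyl's theorem, the essential spectrum is invariant under compact perturbations.
sigma_ess(A + K) = sigma_ess(A) = {-6, -1, 10, 12}
Sum = -6 + -1 + 10 + 12 = 15

15


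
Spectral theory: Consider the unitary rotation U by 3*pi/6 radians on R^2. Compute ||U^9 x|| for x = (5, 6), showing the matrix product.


U is a rotation by theta = 3*pi/6
U^9 = rotation by 9*theta = 27*pi/6 = 3*pi/6 (mod 2*pi)
cos(3*pi/6) = 0.0000, sin(3*pi/6) = 1.0000
U^9 x = (0.0000 * 5 - 1.0000 * 6, 1.0000 * 5 + 0.0000 * 6)
= (-6.0000, 5.0000)
||U^9 x|| = sqrt((-6.0000)^2 + 5.0000^2) = sqrt(61.0000) = 7.8102

7.8102


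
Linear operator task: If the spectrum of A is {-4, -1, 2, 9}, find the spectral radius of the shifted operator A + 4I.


Spectrum of A + 4I = {0, 3, 6, 13}
Spectral radius = max |lambda| over the shifted spectrum
= max(0, 3, 6, 13) = 13

13


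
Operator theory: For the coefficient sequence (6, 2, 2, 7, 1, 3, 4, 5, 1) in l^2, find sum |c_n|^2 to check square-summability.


sum |c_n|^2 = 6^2 + 2^2 + 2^2 + 7^2 + 1^2 + 3^2 + 4^2 + 5^2 + 1^2
= 36 + 4 + 4 + 49 + 1 + 9 + 16 + 25 + 1
= 145

145


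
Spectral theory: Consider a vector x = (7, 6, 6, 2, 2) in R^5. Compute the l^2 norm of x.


The l^2 norm = (sum |x_i|^2)^(1/2)
Sum of 2th powers = 49 + 36 + 36 + 4 + 4 = 129
||x||_2 = (129)^(1/2) = 11.3578

11.3578


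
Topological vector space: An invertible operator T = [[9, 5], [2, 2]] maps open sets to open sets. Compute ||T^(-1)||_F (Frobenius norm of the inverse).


det(T) = 9*2 - 5*2 = 8
T^(-1) = (1/8) * [[2, -5], [-2, 9]] = [[0.2500, -0.6250], [-0.2500, 1.1250]]
||T^(-1)||_F^2 = 0.2500^2 + (-0.6250)^2 + (-0.2500)^2 + 1.1250^2 = 1.7812
||T^(-1)||_F = sqrt(1.7812) = 1.3346

1.3346


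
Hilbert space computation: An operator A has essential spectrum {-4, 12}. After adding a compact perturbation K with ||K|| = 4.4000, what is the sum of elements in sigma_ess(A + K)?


By Weyl's theorem, the essential spectrum is invariant under compact perturbations.
sigma_ess(A + K) = sigma_ess(A) = {-4, 12}
Sum = -4 + 12 = 8

8


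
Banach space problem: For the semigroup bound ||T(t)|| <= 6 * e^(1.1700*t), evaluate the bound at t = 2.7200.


||T(2.7200)|| <= 6 * exp(1.1700 * 2.7200)
= 6 * exp(3.1824)
= 6 * 24.1045
= 144.6272

144.6272


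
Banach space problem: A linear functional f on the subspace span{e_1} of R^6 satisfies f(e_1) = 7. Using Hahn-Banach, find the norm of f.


The norm of f is given by ||f|| = sup_{||x||=1} |f(x)|.
On span{e_1}, ||e_1|| = 1, so ||f|| = |f(e_1)| / ||e_1||
= |7| / 1 = 7.0000

7.0000


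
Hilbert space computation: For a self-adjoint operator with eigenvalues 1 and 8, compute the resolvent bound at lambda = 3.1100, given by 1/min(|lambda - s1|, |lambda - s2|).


dist(3.1100, {1, 8}) = min(|3.1100 - 1|, |3.1100 - 8|)
= min(2.1100, 4.8900) = 2.1100
Resolvent bound = 1/2.1100 = 0.4739

0.4739


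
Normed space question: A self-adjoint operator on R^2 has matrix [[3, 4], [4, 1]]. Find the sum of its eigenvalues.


For a self-adjoint (symmetric) matrix, the eigenvalues are real.
The sum of eigenvalues equals the trace of the matrix.
trace = 3 + 1 = 4

4


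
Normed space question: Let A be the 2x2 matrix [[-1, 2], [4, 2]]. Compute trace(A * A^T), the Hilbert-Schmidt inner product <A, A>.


trace(A * A^T) = sum of squares of all entries
= (-1)^2 + 2^2 + 4^2 + 2^2
= 1 + 4 + 16 + 4
= 25

25


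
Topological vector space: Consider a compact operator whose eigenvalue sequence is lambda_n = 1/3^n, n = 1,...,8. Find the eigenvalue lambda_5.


The eigenvalue formula gives lambda_5 = 1/3^5
= 1/243
= 0.0041

0.0041


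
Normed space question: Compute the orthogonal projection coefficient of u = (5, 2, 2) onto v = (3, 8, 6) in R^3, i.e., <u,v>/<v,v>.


Computing <u,v> = 5*3 + 2*8 + 2*6 = 43
Computing <v,v> = 3^2 + 8^2 + 6^2 = 109
Projection coefficient = 43/109 = 0.3945

0.3945


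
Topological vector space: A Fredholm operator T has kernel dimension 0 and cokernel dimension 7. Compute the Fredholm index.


The Fredholm index is defined as ind(T) = dim(ker T) - dim(coker T)
= 0 - 7
= -7

-7


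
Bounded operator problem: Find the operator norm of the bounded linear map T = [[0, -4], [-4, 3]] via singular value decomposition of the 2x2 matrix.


A^T A = [[16, -12], [-12, 25]]
trace(A^T A) = 41, det(A^T A) = 256
discriminant = 41^2 - 4*256 = 657
Largest eigenvalue of A^T A = (trace + sqrt(disc))/2 = 33.3160
||T|| = sqrt(33.3160) = 5.7720

5.7720


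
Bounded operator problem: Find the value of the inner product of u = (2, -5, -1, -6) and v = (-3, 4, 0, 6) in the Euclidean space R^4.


Computing the standard inner product <u, v> = sum u_i * v_i
= 2*-3 + -5*4 + -1*0 + -6*6
= -6 + -20 + 0 + -36
= -62

-62


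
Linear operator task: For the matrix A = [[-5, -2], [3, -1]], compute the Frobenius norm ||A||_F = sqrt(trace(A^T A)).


||A||_F^2 = sum a_ij^2
= (-5)^2 + (-2)^2 + 3^2 + (-1)^2
= 25 + 4 + 9 + 1 = 39
||A||_F = sqrt(39) = 6.2450

6.2450


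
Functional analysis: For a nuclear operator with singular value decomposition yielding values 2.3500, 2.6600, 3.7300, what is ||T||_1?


The nuclear norm is the sum of all singular values.
||T||_1 = 2.3500 + 2.6600 + 3.7300
= 8.7400

8.7400
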